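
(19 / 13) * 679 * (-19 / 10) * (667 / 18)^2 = -109050746791 / 42120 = -2589049.07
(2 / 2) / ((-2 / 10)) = -5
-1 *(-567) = 567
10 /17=0.59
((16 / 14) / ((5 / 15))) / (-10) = -12 / 35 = -0.34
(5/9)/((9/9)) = 0.56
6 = 6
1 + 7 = 8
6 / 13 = 0.46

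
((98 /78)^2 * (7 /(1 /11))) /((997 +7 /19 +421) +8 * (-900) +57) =-0.02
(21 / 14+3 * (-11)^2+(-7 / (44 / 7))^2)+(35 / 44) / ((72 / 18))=354229 / 968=365.94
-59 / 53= -1.11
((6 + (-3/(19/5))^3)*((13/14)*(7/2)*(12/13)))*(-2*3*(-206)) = 140084532/6859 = 20423.46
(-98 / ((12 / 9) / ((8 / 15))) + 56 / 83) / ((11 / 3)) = -47964 / 4565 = -10.51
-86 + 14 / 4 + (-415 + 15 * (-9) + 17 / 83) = -104961 / 166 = -632.30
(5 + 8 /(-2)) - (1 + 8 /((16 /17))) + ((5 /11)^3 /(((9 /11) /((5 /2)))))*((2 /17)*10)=-8.16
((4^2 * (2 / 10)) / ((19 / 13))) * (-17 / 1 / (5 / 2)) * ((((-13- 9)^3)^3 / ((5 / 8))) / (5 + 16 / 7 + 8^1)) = 478117242860601344 / 254125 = 1881425451492.77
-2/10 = -1/5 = -0.20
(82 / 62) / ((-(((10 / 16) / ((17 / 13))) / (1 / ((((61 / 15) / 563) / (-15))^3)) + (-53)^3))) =2266864178170275000 / 255170782581881480898343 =0.00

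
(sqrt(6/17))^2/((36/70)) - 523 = -26638/51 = -522.31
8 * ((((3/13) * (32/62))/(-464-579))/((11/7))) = -384/660517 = -0.00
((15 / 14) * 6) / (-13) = -45 / 91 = -0.49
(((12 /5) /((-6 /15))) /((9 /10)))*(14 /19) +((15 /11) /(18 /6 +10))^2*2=-5700070 /1165593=-4.89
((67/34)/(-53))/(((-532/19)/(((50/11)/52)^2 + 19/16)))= 26199077/16508395904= 0.00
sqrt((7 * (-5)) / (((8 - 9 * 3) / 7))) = 7 * sqrt(95) / 19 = 3.59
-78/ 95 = -0.82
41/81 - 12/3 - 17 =-1660/81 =-20.49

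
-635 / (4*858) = -635 / 3432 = -0.19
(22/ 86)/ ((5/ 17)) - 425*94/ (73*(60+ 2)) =-7.96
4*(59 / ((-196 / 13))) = -767 / 49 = -15.65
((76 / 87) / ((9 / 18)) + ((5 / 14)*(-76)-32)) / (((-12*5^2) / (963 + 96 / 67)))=53776729 / 291450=184.51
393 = 393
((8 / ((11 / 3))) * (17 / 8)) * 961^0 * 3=153 / 11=13.91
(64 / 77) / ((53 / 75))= 4800 / 4081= 1.18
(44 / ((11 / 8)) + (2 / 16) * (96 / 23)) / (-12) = -187 / 69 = -2.71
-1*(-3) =3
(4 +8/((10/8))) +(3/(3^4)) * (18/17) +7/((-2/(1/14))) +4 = 14473/1020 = 14.19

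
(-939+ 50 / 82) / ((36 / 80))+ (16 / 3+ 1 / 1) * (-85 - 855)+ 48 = -2948548 / 369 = -7990.64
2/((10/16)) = 16/5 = 3.20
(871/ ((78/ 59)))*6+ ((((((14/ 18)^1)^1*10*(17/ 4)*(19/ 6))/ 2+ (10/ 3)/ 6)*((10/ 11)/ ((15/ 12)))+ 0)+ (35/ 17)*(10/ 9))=20164472/ 5049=3993.76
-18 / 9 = -2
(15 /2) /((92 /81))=1215 /184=6.60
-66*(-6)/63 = 44/7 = 6.29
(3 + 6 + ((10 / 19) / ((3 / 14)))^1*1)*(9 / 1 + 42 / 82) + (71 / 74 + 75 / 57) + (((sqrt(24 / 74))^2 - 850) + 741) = 148301 / 57646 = 2.57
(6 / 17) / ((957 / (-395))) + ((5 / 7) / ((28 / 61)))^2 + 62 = 13390583951 / 208329968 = 64.28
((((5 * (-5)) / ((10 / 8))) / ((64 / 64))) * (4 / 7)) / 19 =-0.60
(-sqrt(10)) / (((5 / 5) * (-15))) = sqrt(10) / 15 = 0.21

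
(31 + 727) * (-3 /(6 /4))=-1516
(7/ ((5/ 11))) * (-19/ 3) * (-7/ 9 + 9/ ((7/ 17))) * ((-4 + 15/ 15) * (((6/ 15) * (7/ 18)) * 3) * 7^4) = 4664816464/ 675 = 6910839.21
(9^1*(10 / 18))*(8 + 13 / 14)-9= 499 / 14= 35.64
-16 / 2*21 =-168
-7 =-7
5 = 5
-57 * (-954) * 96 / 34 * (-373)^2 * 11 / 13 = 3994613970336 / 221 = 18075176336.36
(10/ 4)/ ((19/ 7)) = 35/ 38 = 0.92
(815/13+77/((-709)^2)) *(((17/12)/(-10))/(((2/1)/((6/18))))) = -1.48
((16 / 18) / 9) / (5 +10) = 8 / 1215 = 0.01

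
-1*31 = -31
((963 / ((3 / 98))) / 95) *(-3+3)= 0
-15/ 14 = -1.07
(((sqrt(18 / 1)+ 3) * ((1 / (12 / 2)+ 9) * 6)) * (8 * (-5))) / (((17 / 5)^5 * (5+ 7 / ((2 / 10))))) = -515625 * sqrt(2) / 1419857- 515625 / 1419857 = -0.88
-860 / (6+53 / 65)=-55900 / 443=-126.19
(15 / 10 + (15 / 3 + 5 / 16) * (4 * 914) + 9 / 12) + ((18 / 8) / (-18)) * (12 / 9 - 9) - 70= 464537 / 24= 19355.71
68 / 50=34 / 25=1.36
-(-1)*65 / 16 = 65 / 16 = 4.06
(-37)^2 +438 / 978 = 223220 / 163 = 1369.45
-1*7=-7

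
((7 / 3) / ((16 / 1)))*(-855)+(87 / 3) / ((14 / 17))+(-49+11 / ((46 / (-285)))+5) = -519387 / 2576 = -201.63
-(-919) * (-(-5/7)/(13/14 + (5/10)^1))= 919/2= 459.50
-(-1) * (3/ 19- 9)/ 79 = -168/ 1501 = -0.11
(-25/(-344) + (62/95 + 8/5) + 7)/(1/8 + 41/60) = 914253/79249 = 11.54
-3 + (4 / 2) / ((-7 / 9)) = -5.57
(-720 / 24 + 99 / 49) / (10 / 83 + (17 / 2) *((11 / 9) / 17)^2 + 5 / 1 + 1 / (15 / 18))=-4.40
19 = 19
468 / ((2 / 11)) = 2574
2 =2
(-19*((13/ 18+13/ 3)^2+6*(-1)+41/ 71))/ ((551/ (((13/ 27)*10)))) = -30108715/ 9006066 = -3.34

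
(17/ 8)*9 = 153/ 8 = 19.12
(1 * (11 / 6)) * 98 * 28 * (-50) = -754600 / 3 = -251533.33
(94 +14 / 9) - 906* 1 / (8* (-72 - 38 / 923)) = 232502431 / 2393784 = 97.13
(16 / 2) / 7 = 8 / 7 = 1.14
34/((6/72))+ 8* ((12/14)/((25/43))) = 73464/175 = 419.79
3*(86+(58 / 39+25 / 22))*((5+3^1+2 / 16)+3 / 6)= 5246691 / 2288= 2293.13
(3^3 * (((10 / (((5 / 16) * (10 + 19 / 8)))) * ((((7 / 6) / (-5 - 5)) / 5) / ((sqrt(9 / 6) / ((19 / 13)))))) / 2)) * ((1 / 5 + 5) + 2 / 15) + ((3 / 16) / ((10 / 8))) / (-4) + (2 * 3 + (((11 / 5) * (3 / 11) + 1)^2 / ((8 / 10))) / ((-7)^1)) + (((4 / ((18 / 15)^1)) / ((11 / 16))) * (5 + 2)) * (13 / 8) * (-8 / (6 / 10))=-735.03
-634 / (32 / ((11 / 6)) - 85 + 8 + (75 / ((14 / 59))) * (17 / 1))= -97636 / 818305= -0.12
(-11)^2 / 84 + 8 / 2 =457 / 84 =5.44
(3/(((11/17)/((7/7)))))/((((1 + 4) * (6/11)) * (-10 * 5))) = -17/500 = -0.03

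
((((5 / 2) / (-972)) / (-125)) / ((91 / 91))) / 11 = 1 / 534600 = 0.00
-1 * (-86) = 86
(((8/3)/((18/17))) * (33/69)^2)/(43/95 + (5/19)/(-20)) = 3126640/2385261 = 1.31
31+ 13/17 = 31.76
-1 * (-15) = 15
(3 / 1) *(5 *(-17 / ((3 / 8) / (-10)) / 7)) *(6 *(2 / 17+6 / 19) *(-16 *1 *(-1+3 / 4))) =192000 / 19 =10105.26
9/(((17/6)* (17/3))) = 162/289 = 0.56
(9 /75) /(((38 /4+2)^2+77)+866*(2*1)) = 12 /194125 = 0.00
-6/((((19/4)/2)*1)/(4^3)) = -3072/19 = -161.68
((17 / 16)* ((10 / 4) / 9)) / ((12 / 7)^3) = 29155 / 497664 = 0.06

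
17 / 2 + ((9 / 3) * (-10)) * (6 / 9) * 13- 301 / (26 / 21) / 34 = -228647 / 884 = -258.65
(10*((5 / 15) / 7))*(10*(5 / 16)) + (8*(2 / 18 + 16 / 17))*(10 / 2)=186695 / 4284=43.58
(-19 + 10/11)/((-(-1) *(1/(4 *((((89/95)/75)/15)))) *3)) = -70844/3526875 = -0.02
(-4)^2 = 16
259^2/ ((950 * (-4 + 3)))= -67081/ 950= -70.61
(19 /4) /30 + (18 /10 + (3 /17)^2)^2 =175966079 /50112600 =3.51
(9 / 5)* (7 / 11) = 63 / 55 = 1.15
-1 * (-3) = 3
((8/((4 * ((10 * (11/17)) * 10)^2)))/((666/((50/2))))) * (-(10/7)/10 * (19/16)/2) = -5491/3610252800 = -0.00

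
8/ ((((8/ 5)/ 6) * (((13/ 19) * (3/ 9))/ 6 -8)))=-10260/ 2723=-3.77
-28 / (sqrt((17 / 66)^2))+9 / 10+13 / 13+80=-4557 / 170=-26.81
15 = 15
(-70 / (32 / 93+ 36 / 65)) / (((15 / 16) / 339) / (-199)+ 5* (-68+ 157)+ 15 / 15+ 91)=-38061496200 / 262183661743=-0.15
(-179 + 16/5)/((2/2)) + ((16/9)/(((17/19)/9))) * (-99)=-165423/85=-1946.15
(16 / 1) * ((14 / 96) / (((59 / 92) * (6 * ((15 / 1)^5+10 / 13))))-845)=-70871447037014 / 5241970935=-13520.00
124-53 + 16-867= -780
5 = 5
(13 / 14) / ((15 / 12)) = 26 / 35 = 0.74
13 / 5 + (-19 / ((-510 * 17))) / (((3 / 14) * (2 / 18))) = 778 / 289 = 2.69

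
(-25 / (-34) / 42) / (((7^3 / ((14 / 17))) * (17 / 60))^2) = 30000 / 23863536599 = 0.00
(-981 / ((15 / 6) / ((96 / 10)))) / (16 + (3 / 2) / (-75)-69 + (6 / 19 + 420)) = -3578688 / 348931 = -10.26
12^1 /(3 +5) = 3 /2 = 1.50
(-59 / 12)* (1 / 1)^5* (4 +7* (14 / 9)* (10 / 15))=-4484 / 81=-55.36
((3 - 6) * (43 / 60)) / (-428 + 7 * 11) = 43 / 7020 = 0.01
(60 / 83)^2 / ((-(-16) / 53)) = 11925 / 6889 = 1.73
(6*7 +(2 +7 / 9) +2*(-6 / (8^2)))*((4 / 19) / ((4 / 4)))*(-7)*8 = -525.70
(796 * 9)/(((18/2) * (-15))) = -796/15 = -53.07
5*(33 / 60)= 11 / 4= 2.75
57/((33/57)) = 98.45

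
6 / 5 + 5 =31 / 5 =6.20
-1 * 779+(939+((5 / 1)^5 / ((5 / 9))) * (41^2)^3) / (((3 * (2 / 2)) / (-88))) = -783767199793323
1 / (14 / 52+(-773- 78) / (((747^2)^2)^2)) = 2520798678511269809498586 / 678676567291495717919801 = 3.71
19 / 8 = 2.38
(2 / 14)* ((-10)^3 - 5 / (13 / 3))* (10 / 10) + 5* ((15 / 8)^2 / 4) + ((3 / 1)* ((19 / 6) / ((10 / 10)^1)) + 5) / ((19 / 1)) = -61022043 / 442624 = -137.86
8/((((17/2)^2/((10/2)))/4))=640/289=2.21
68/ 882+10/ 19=5056/ 8379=0.60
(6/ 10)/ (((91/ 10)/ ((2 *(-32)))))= -384/ 91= -4.22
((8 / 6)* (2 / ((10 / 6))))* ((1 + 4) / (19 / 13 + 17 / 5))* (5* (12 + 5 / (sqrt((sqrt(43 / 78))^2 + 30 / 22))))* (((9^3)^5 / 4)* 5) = 1672865448269023125* sqrt(1409694) / 259594 + 2007438537922827750 / 79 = 33061800874841459.60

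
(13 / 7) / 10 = 13 / 70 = 0.19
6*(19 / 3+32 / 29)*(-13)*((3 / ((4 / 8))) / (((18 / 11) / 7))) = -1295294 / 87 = -14888.44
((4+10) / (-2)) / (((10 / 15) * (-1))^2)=-63 / 4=-15.75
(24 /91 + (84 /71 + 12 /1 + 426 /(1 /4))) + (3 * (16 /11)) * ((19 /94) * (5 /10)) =5738324316 /3340337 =1717.89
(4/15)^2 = 16/225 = 0.07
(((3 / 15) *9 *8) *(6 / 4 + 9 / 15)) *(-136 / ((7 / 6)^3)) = -3172608 / 1225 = -2589.88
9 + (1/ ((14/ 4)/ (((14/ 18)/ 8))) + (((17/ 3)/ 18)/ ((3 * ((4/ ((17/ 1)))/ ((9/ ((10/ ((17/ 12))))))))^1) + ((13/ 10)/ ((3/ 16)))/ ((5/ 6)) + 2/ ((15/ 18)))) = 877669/ 43200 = 20.32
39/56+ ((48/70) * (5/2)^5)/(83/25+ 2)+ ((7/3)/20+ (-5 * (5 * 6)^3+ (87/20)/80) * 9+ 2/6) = -1809842813307/1489600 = -1214985.78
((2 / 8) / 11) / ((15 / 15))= 1 / 44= 0.02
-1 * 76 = -76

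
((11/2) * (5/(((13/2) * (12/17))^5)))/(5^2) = 15618427/28871743680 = 0.00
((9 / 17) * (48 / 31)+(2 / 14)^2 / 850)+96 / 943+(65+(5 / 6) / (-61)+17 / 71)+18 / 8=2164048633214813 / 31639369937700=68.40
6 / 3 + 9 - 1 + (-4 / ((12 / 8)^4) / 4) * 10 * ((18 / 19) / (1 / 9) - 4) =1.06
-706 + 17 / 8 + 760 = 449 / 8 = 56.12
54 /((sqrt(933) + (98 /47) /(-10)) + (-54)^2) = 4347663795 /234731294798 -1491075*sqrt(933) /234731294798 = 0.02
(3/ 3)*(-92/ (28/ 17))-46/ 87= -34339/ 609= -56.39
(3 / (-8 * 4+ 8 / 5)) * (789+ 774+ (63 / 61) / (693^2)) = -1816999225 / 11780076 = -154.24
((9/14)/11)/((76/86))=387/5852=0.07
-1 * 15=-15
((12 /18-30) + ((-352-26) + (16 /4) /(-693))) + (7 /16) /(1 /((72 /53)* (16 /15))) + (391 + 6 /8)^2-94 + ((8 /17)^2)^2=37539949139975069 /245411424720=152967.41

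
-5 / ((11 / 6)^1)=-30 / 11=-2.73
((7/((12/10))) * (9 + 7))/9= 280/27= 10.37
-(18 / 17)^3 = -5832 / 4913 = -1.19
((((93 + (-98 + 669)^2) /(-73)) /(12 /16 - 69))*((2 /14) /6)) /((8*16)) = 163067 /13392288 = 0.01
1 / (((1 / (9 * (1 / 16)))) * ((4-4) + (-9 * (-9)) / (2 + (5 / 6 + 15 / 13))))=311 / 11232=0.03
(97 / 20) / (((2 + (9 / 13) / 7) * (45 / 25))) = 8827 / 6876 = 1.28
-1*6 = -6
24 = 24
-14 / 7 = -2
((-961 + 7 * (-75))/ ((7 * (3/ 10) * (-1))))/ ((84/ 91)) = 48295/ 63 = 766.59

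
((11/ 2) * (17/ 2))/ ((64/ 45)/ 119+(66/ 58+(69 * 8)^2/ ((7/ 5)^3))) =1422968085/ 3379964119916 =0.00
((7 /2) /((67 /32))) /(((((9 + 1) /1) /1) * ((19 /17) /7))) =6664 /6365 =1.05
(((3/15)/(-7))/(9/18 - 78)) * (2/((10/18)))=36/27125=0.00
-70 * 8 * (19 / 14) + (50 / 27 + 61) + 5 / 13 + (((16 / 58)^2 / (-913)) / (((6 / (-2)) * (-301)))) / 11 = -621753849795020 / 892345567113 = -696.76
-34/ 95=-0.36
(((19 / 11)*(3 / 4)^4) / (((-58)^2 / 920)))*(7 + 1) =176985 / 148016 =1.20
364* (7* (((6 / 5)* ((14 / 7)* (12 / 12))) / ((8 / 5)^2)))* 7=66885 / 4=16721.25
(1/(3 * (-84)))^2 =1/63504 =0.00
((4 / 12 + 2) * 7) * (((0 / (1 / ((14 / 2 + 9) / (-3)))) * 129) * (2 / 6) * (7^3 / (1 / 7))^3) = 0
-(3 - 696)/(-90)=-77/10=-7.70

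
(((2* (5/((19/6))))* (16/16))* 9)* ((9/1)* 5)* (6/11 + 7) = 2016900/209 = 9650.24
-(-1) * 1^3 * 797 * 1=797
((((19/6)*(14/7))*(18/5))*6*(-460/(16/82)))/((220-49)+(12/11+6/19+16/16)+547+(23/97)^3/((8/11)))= -492140690995536/1099360853893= -447.66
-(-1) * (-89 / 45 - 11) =-584 / 45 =-12.98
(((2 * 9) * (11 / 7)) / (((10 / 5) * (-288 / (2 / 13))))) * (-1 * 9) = 99 / 1456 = 0.07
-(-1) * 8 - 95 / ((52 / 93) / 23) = -202789 / 52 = -3899.79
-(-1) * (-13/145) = -13/145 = -0.09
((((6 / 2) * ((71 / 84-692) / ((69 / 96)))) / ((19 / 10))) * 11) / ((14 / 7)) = -25545080 / 3059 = -8350.79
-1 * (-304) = 304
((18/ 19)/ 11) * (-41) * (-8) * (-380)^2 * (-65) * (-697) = 2032853472000/ 11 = 184804861090.91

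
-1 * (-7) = 7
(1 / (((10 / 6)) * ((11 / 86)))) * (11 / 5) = 258 / 25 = 10.32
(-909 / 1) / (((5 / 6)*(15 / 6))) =-10908 / 25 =-436.32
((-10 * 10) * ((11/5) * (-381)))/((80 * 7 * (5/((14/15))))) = 27.94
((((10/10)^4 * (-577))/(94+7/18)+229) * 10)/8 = 1893425/6796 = 278.61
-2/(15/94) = -188/15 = -12.53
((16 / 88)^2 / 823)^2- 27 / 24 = -89250964873 / 79334191112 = -1.12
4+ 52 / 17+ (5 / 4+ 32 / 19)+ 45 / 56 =195289 / 18088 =10.80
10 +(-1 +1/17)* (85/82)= 370/41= 9.02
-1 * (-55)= 55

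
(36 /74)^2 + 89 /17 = 127349 /23273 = 5.47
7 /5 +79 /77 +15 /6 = 3793 /770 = 4.93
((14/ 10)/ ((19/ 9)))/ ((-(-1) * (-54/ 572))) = -2002/ 285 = -7.02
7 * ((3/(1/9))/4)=189/4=47.25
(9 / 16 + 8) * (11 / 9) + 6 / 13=20455 / 1872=10.93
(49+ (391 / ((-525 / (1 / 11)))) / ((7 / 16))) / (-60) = -1974569 / 2425500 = -0.81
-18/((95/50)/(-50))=473.68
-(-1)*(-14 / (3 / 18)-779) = -863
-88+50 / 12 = -503 / 6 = -83.83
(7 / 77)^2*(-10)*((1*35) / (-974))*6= 1050 / 58927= 0.02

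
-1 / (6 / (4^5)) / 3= -512 / 9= -56.89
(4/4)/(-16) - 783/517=-13045/8272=-1.58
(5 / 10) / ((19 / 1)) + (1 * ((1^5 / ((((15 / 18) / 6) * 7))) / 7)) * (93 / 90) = 8293 / 46550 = 0.18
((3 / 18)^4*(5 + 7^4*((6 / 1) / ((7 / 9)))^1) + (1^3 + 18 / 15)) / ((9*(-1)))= -106891 / 58320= -1.83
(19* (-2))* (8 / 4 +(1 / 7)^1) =-570 / 7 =-81.43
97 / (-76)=-97 / 76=-1.28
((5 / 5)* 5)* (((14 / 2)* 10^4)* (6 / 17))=2100000 / 17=123529.41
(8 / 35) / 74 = 4 / 1295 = 0.00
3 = 3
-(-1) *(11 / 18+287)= 5177 / 18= 287.61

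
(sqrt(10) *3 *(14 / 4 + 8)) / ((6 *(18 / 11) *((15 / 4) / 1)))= 253 *sqrt(10) / 270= 2.96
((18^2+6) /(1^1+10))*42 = 1260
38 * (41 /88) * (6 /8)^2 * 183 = 1822.46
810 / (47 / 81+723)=1.12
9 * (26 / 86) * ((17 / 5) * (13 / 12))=10.02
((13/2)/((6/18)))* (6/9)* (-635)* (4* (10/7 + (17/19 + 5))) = -32161480/133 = -241815.64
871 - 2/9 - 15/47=368204/423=870.46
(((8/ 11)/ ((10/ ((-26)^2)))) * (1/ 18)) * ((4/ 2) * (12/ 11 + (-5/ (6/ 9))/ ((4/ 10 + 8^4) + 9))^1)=5683288/ 955295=5.95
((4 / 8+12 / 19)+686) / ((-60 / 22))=-287221 / 1140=-251.95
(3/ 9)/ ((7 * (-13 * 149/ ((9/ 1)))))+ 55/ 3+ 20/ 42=765106/ 40677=18.81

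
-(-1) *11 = 11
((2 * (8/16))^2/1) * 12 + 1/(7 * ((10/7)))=121/10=12.10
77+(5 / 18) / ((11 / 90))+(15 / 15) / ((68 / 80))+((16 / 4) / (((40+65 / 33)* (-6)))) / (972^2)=9842731366423 / 122347166040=80.45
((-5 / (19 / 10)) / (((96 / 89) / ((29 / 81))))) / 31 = -64525 / 2290032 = -0.03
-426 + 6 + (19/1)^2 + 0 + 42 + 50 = 33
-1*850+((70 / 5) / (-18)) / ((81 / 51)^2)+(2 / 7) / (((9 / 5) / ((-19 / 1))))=-39190621 / 45927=-853.32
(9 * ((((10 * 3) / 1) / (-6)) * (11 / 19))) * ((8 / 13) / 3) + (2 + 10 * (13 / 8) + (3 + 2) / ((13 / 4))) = 14271 / 988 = 14.44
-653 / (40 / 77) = -50281 / 40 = -1257.02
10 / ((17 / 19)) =190 / 17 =11.18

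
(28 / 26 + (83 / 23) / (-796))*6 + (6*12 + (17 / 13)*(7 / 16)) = 79.01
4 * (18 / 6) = 12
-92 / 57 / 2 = -46 / 57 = -0.81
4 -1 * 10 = -6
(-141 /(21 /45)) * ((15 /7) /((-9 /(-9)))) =-31725 /49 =-647.45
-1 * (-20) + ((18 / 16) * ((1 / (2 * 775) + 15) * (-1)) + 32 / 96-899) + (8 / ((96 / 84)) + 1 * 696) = -7162577 / 37200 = -192.54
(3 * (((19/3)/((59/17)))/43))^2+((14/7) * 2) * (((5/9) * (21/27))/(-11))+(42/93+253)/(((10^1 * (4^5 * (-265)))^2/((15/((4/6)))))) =-73789913764902977246573/523638999981008879616000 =-0.14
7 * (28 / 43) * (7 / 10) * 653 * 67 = 30013186 / 215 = 139596.21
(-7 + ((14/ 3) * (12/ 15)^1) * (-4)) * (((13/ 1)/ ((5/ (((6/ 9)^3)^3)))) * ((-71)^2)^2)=-55647108934144/ 1476225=-37695547.04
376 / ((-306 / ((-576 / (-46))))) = -6016 / 391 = -15.39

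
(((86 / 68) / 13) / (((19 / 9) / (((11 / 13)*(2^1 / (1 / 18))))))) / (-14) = -38313 / 382109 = -0.10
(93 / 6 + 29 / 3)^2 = 22801 / 36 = 633.36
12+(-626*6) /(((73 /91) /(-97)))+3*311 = 33223197 /73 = 455112.29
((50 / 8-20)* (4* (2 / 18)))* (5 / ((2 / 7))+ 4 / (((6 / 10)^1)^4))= -430925 / 1458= -295.56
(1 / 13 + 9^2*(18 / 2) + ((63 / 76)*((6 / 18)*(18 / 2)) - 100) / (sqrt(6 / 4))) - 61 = 8685 / 13 - 7411*sqrt(6) / 228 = 588.46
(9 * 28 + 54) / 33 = 102 / 11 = 9.27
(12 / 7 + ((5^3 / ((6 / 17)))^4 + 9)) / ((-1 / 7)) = -142736084081575 / 1296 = -110135867346.89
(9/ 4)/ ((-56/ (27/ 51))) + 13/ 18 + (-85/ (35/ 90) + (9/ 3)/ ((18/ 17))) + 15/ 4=-7241233/ 34272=-211.29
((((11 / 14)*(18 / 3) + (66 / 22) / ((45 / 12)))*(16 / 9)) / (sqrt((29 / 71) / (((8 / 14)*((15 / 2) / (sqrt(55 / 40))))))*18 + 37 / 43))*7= 9.98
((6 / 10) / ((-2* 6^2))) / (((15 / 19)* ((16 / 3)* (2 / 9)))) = -0.01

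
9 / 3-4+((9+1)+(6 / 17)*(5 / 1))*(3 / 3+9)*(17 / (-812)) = -703 / 203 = -3.46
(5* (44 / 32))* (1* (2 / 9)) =55 / 36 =1.53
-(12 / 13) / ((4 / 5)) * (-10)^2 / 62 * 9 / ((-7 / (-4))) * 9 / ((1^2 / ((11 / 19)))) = -2673000 / 53599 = -49.87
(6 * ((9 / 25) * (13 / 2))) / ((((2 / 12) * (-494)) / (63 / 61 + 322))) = -319221 / 5795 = -55.09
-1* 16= -16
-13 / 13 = -1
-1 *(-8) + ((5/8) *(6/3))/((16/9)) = 557/64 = 8.70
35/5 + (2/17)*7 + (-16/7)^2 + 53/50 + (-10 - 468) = -19321101/41650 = -463.89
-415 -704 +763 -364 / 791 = -40280 / 113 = -356.46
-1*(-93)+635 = 728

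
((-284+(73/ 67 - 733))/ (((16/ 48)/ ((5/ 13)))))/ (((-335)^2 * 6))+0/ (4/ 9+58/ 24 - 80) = -0.00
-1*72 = -72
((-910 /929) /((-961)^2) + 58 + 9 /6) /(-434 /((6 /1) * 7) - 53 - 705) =-306288504753 /3955154151490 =-0.08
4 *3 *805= 9660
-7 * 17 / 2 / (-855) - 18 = -30661 / 1710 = -17.93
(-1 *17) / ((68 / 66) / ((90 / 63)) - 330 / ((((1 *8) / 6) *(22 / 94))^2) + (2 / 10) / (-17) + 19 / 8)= 38148 / 7597561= 0.01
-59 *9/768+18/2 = 2127/256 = 8.31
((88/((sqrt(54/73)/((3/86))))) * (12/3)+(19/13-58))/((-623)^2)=-15/102973+88 * sqrt(438)/50068641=-0.00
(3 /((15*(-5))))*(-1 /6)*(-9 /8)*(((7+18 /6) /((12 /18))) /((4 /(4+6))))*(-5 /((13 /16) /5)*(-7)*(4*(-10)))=31500 /13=2423.08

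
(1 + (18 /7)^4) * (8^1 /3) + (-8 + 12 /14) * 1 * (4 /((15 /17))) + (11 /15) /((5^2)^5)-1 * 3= 29500341823286 /351708984375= 83.88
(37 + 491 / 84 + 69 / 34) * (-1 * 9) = -192243 / 476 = -403.87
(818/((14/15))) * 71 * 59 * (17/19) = 436891755/133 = 3284900.41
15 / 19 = 0.79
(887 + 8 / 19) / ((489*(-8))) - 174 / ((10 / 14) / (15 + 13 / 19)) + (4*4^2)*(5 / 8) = -1405133873 / 371640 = -3780.90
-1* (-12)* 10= 120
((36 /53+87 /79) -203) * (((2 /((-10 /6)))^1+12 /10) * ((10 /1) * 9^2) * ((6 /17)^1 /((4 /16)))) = 0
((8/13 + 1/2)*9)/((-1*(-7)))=261/182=1.43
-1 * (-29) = 29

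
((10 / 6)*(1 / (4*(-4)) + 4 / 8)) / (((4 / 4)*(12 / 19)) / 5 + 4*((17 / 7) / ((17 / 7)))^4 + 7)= 475 / 7248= 0.07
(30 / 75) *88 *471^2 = 7808803.20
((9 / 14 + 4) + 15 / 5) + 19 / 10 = 334 / 35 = 9.54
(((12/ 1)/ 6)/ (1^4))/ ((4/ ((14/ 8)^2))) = 1.53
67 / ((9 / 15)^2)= 1675 / 9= 186.11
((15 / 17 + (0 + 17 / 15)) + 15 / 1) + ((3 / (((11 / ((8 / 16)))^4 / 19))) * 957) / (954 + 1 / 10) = 15200568113 / 893313960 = 17.02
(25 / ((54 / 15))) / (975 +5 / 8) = 100 / 14049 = 0.01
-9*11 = -99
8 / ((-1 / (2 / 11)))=-16 / 11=-1.45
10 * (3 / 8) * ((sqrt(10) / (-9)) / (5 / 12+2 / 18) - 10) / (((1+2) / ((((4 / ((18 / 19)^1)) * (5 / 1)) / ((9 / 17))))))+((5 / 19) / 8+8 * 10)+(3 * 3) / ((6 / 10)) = -4966955 / 12312 - 850 * sqrt(10) / 81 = -436.61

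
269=269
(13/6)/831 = 13/4986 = 0.00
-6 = -6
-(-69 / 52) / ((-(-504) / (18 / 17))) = 69 / 24752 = 0.00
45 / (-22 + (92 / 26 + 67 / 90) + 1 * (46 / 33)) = -2.76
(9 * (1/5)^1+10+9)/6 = 52/15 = 3.47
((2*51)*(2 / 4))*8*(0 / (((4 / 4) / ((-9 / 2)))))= 0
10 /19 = 0.53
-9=-9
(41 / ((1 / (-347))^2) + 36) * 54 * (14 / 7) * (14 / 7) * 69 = 73578141720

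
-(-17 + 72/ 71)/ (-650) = -227/ 9230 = -0.02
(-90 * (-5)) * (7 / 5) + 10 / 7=4420 / 7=631.43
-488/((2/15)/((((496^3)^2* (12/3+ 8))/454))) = -326980907414228828160/227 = -1440444526053871489.69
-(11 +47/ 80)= -927/ 80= -11.59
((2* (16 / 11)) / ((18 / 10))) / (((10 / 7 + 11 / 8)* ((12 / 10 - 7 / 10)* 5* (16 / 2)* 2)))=224 / 15543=0.01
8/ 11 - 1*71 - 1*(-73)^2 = -59392/ 11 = -5399.27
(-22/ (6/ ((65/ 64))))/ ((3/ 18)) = -715/ 32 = -22.34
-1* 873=-873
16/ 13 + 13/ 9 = 313/ 117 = 2.68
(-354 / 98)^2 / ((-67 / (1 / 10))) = -0.02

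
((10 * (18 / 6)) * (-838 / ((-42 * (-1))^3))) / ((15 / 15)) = -2095 / 6174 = -0.34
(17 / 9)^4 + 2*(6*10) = 870841 / 6561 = 132.73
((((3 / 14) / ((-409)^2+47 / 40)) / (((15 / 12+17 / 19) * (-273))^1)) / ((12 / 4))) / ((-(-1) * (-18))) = 0.00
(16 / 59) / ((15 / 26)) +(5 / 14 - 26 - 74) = -1228751 / 12390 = -99.17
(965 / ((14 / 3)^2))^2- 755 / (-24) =229913185 / 115248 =1994.94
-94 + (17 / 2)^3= 4161 / 8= 520.12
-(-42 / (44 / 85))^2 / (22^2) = -3186225 / 234256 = -13.60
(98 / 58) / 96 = 49 / 2784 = 0.02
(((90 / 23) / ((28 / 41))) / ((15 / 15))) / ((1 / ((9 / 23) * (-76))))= -630990 / 3703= -170.40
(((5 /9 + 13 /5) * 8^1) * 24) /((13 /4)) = 36352 /195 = 186.42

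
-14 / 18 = -7 / 9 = -0.78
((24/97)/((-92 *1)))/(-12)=0.00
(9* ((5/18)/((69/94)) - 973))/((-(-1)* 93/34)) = -20535932/6417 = -3200.24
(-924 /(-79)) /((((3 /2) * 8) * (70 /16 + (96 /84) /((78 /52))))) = 12936 /68177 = 0.19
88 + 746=834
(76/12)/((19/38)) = 38/3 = 12.67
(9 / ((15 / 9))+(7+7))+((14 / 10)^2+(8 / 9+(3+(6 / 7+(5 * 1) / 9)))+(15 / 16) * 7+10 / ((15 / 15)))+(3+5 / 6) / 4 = 1113397 / 25200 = 44.18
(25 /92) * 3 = 75 /92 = 0.82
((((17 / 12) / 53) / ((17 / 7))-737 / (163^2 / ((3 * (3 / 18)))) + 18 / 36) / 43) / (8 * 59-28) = 8400559 / 322614401328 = 0.00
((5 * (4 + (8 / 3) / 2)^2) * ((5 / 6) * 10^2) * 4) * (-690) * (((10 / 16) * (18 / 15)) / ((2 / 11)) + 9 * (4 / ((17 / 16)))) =-63406400000 / 51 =-1243262745.10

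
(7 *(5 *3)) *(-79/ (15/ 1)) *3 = -1659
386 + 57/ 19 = 389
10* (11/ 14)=55/ 7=7.86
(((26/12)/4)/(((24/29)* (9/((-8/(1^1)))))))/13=-29/648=-0.04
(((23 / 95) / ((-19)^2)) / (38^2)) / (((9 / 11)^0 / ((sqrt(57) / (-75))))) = -23 * sqrt(57) / 3714148500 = -0.00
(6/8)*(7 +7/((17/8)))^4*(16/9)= 3751562500/250563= 14972.53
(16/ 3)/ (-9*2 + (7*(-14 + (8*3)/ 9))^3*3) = -24/ 6740717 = -0.00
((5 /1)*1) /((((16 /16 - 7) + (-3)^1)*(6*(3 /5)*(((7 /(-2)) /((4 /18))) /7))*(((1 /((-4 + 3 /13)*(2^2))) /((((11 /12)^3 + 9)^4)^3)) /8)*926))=-656948816125260975804388720083800856229205763596767225 /97191156748600319964011781214257657925337088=-6759347641.31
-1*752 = -752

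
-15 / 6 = -5 / 2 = -2.50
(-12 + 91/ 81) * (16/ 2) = -7048/ 81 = -87.01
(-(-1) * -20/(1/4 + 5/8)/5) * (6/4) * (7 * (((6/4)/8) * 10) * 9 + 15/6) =-5790/7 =-827.14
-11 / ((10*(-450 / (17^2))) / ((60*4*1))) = 12716 / 75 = 169.55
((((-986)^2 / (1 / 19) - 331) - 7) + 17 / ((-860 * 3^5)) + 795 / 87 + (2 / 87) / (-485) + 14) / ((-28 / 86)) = -2171723248918243 / 38279304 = -56733613.78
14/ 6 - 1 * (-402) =1213/ 3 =404.33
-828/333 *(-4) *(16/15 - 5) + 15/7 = -143659/3885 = -36.98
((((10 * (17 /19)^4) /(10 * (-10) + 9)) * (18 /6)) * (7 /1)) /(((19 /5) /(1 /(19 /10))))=-125281500 /611596453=-0.20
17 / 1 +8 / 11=195 / 11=17.73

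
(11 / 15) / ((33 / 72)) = 8 / 5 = 1.60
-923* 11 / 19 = -10153 / 19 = -534.37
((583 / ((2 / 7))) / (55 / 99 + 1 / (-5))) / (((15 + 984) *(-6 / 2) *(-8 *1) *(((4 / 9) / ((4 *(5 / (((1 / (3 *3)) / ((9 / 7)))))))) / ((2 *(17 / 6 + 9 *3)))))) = 70440975 / 9472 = 7436.76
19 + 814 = 833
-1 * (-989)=989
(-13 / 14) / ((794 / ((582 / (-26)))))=291 / 11116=0.03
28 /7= 4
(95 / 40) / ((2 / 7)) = 133 / 16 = 8.31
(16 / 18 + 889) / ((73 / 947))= 7584523 / 657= 11544.18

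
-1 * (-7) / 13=7 / 13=0.54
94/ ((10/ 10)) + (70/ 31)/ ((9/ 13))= 27136/ 279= 97.26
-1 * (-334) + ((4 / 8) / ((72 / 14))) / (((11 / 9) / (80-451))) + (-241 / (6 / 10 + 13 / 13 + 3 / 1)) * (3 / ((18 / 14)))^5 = -3319.14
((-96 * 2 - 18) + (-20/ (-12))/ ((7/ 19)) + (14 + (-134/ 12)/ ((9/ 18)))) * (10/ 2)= -1069.05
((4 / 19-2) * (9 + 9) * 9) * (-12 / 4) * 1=16524 / 19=869.68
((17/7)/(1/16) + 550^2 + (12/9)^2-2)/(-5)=-19059934/315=-60507.73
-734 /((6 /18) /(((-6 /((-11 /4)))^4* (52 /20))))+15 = -129722.31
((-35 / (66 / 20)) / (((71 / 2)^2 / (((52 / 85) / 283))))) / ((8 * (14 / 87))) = -3770 / 266774761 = -0.00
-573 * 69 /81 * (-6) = 8786 /3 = 2928.67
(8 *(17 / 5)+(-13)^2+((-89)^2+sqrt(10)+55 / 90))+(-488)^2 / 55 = sqrt(10)+2464645 / 198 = 12450.86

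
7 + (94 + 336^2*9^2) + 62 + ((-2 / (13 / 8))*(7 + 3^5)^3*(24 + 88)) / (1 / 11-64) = 391573769721 / 9139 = 42846456.91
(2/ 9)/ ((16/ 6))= 1/ 12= 0.08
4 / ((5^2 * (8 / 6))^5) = 243 / 2500000000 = 0.00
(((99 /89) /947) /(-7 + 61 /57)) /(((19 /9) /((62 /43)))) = -0.00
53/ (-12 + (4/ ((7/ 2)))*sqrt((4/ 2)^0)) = -4.88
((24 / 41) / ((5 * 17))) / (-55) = -24 / 191675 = -0.00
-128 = -128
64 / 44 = 16 / 11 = 1.45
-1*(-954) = 954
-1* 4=-4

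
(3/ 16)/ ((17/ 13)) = 39/ 272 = 0.14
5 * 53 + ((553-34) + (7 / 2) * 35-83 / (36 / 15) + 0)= 10463 / 12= 871.92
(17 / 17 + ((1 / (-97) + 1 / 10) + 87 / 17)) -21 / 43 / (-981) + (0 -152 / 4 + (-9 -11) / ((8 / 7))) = -5714585783 / 115932945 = -49.29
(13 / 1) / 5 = 13 / 5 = 2.60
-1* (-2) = 2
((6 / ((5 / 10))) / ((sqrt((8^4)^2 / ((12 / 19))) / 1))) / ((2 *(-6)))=-sqrt(57) / 38912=-0.00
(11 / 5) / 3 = 11 / 15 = 0.73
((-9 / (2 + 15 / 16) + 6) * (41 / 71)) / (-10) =-2829 / 16685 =-0.17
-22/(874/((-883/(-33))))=-0.67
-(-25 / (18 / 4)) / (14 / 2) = 50 / 63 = 0.79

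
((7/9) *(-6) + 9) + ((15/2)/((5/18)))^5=43046734/3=14348911.33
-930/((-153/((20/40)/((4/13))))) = 2015/204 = 9.88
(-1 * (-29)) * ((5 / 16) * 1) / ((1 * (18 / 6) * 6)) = 145 / 288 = 0.50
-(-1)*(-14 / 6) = -7 / 3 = -2.33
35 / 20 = 1.75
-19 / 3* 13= -247 / 3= -82.33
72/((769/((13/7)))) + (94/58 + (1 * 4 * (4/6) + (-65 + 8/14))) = -28083962/468321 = -59.97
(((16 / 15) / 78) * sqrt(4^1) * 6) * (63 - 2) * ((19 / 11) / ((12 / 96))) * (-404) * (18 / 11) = -719210496 / 7865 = -91444.44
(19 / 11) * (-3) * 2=-114 / 11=-10.36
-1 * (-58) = 58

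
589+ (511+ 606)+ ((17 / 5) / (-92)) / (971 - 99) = 1706.00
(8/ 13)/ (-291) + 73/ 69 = 30623/ 29003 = 1.06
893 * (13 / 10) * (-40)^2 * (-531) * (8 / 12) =-657533760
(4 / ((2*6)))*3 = 1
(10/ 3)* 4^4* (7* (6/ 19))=1886.32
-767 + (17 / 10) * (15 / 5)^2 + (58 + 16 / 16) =-6927 / 10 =-692.70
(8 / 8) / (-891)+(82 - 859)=-692308 / 891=-777.00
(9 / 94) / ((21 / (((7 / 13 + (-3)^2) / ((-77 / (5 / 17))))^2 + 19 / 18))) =5508906691 / 1143255084972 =0.00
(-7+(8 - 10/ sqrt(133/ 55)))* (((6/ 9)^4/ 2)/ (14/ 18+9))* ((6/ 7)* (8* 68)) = 1088/ 231 - 10880* sqrt(7315)/ 30723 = -25.58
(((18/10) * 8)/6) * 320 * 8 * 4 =24576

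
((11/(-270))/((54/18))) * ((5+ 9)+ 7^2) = -77/90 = -0.86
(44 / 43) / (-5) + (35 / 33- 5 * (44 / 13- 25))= 10047424 / 92235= 108.93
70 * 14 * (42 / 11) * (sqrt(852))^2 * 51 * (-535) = -956839111200 / 11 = -86985373745.45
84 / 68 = 21 / 17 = 1.24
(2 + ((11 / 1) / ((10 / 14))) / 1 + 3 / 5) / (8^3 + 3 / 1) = 18 / 515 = 0.03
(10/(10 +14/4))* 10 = 200/27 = 7.41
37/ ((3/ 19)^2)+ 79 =14068/ 9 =1563.11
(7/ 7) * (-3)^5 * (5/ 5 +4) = -1215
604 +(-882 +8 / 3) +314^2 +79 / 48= 1573157 / 16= 98322.31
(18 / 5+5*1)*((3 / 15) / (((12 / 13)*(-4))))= -559 / 1200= -0.47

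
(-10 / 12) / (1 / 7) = -35 / 6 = -5.83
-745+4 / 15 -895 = -24596 / 15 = -1639.73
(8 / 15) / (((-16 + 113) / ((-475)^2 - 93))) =1240.04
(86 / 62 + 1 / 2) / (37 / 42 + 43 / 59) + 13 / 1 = 1752530 / 123659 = 14.17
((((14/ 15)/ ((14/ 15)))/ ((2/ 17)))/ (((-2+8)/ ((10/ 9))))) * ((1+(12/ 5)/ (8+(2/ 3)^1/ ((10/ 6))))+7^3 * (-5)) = -509830/ 189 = -2697.51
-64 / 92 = -16 / 23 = -0.70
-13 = -13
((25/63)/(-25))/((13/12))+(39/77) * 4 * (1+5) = 36460/3003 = 12.14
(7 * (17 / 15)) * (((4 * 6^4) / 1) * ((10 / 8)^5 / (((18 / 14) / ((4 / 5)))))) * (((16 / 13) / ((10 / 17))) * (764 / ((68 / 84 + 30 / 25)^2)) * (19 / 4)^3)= 15340091653254375 / 4630184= 3313063077.68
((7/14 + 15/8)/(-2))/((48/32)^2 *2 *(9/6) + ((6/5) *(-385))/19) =361/5340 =0.07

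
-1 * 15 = -15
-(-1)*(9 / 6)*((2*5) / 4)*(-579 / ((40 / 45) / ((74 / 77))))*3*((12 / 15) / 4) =-1735263 / 1232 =-1408.49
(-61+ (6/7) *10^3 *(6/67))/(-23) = -7391/10787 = -0.69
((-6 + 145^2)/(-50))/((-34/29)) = 609551/1700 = 358.56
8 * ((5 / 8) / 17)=5 / 17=0.29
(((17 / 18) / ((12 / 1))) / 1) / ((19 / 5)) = 85 / 4104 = 0.02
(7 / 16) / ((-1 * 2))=-7 / 32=-0.22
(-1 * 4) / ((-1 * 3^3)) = 4 / 27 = 0.15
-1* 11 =-11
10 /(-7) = -10 /7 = -1.43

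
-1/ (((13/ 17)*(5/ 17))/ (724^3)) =-109676489536/ 65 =-1687330608.25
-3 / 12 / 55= -1 / 220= -0.00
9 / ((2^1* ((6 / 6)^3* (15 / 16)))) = 24 / 5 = 4.80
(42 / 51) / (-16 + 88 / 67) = -469 / 8364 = -0.06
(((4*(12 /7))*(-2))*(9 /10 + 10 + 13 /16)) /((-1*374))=2811 /6545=0.43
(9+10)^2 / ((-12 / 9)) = -1083 / 4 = -270.75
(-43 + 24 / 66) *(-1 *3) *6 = 8442 / 11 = 767.45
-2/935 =-0.00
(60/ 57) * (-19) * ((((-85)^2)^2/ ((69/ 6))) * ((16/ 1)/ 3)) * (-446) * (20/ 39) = 298002928000000/ 2691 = 110740590115.20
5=5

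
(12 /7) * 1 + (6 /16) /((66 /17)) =2231 /1232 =1.81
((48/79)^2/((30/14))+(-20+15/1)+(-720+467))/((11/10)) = -234.39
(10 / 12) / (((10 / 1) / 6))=1 / 2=0.50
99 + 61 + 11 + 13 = 184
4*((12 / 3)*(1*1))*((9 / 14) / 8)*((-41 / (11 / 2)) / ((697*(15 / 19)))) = -114 / 6545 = -0.02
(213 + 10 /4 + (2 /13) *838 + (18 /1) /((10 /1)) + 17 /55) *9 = 4459869 /1430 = 3118.79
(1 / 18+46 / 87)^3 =28372625 / 142236648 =0.20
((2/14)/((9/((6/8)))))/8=1/672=0.00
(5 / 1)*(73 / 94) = 3.88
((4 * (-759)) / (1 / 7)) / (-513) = 7084 / 171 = 41.43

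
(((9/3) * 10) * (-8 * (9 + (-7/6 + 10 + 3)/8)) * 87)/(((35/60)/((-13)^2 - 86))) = -217929780/7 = -31132825.71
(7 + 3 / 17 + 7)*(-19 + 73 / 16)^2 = 12860001 / 4352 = 2954.96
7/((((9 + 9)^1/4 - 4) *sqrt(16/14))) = 7 *sqrt(14)/2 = 13.10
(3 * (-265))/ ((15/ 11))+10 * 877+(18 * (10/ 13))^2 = 1416003/ 169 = 8378.72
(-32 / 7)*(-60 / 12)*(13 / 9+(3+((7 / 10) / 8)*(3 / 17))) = 109178 / 1071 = 101.94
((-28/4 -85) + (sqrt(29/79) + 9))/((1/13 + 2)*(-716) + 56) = 1079/18604 -13*sqrt(2291)/1469716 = 0.06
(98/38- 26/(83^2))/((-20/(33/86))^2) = 367065963/387227934400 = 0.00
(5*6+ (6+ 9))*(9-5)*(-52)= -9360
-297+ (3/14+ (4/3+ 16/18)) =-294.56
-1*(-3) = 3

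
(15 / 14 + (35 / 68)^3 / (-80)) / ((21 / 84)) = 37671815 / 8804096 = 4.28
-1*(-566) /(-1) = -566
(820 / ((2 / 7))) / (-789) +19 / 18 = -12223 / 4734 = -2.58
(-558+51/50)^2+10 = 775591801/2500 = 310236.72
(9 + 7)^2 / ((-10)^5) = -8 / 3125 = -0.00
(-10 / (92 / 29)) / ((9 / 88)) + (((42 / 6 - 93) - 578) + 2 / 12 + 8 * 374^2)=462981725 / 414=1118313.35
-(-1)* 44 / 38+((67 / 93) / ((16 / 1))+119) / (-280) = 5800439 / 7916160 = 0.73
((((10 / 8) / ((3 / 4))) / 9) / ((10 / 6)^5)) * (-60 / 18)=-6 / 125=-0.05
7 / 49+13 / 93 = 184 / 651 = 0.28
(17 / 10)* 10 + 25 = 42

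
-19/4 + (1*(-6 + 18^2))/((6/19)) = 4009/4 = 1002.25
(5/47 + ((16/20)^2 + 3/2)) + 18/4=7927/1175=6.75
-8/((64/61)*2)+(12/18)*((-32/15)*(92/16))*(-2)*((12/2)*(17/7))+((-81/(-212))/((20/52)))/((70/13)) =104486569/445200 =234.70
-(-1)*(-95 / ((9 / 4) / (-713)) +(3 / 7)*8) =1896796 / 63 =30107.87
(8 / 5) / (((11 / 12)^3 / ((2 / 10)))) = 13824 / 33275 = 0.42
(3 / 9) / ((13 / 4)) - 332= -12944 / 39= -331.90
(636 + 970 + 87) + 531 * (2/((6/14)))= 4171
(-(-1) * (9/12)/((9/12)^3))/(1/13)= 208/9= 23.11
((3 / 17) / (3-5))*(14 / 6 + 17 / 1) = -29 / 17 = -1.71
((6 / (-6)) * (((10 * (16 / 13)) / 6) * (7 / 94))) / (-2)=140 / 1833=0.08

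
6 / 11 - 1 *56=-610 / 11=-55.45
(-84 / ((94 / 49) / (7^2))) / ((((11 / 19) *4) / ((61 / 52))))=-58437939 / 53768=-1086.85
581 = 581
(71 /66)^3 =357911 /287496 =1.24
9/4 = 2.25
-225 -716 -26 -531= -1498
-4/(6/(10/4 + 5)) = -5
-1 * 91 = -91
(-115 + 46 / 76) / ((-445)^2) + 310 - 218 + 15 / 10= 351789239 / 3762475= 93.50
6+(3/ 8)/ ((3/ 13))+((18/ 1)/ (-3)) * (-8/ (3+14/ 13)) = 8225/ 424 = 19.40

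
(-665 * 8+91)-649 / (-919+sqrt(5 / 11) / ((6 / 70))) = -437113663137 / 83605414+68145 * sqrt(55) / 83605414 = -5228.29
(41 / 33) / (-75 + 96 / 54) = -0.02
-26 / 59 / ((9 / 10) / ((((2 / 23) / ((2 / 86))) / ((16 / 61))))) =-170495 / 24426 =-6.98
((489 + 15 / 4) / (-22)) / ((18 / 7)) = -1533 / 176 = -8.71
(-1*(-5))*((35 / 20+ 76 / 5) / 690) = 113 / 920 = 0.12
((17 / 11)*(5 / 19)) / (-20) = -17 / 836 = -0.02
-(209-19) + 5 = -185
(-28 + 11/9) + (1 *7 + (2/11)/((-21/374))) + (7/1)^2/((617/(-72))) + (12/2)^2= 282442/38871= 7.27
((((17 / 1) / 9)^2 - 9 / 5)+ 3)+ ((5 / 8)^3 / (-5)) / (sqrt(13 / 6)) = 1931 / 405 - 25 *sqrt(78) / 6656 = 4.73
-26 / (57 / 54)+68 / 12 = -1081 / 57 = -18.96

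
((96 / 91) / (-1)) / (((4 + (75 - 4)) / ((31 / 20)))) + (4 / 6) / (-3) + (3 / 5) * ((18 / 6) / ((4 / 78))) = 7136761 / 204750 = 34.86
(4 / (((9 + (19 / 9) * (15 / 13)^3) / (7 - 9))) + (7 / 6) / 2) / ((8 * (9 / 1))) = -419 / 430368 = -0.00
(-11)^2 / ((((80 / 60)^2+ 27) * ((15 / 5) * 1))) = 363 / 259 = 1.40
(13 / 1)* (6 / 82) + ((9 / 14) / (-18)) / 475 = 518659 / 545300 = 0.95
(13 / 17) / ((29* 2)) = 13 / 986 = 0.01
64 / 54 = 32 / 27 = 1.19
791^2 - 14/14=625680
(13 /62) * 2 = 0.42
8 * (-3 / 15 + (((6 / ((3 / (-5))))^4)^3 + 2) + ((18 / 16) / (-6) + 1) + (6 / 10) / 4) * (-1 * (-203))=16240000000044863 / 10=1624000000004486.30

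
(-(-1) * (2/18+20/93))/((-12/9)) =-91/372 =-0.24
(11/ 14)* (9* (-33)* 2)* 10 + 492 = -29226/ 7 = -4175.14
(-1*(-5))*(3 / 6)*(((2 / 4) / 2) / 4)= 5 / 32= 0.16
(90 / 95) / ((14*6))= 3 / 266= 0.01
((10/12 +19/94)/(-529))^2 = 21316/5563518921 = 0.00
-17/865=-0.02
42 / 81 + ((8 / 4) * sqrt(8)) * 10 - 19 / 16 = 55.90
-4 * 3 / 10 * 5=-6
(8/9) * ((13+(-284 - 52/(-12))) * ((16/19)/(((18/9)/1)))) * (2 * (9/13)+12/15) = -1454080/6669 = -218.04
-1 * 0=0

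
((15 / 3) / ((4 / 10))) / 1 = 25 / 2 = 12.50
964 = 964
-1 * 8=-8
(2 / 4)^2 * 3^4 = 20.25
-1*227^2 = -51529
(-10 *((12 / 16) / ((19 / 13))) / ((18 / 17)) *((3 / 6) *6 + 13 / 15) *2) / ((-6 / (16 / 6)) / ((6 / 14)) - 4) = 25636 / 6327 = 4.05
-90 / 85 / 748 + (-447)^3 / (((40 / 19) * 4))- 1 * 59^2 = -5396463120383 / 508640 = -10609592.48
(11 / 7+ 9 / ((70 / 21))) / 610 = 299 / 42700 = 0.01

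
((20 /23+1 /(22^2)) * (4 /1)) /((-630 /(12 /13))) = -19406 /3798795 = -0.01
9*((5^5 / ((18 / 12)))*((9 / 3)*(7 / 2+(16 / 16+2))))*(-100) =-36562500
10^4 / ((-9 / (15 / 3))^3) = -1250000 / 729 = -1714.68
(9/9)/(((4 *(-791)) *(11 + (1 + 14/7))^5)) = -1/1701675136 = -0.00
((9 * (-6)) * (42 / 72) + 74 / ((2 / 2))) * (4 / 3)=170 / 3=56.67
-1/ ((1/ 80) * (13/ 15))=-1200/ 13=-92.31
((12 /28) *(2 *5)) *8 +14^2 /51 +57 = 33961 /357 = 95.13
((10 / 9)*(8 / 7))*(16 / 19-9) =-12400 / 1197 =-10.36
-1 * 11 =-11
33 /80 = 0.41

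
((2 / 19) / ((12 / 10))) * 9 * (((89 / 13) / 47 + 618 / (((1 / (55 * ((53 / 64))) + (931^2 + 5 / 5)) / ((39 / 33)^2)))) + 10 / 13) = 8972909753790 / 12409451370481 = 0.72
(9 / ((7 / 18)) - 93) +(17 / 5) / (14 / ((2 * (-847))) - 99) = -29305499 / 419300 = -69.89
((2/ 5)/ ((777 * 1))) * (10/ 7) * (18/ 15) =8/ 9065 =0.00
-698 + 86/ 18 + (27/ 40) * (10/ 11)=-692.61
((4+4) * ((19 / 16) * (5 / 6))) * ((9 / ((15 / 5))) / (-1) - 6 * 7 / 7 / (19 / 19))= -285 / 4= -71.25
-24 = -24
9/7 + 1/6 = 61/42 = 1.45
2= 2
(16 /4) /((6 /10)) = 20 /3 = 6.67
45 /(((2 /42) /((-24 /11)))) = -22680 /11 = -2061.82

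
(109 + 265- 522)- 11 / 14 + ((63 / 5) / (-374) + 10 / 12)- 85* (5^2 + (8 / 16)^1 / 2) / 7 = -35703751 / 78540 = -454.59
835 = 835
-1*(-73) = 73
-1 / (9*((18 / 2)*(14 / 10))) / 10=-1 / 1134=-0.00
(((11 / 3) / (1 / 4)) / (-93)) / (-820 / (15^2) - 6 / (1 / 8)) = 0.00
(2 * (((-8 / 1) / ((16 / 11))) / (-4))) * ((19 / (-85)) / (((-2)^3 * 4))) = 209 / 10880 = 0.02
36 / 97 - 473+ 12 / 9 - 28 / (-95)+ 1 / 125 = -470.99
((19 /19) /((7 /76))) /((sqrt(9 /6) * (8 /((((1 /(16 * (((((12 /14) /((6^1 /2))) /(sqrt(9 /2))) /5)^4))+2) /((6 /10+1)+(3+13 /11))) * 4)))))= 127022543285 * sqrt(6) /3419136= 90999.72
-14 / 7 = -2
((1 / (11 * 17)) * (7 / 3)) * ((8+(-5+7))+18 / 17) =1316 / 9537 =0.14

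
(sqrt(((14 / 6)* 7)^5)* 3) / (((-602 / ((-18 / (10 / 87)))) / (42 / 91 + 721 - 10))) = 1931995863* sqrt(3) / 5590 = 598625.22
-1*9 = -9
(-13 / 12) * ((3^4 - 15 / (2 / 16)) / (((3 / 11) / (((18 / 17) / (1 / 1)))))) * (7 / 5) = 39039 / 170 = 229.64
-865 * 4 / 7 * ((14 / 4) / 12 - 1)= 14705 / 42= 350.12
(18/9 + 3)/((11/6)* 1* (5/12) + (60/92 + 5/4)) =1656/883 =1.88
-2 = -2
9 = 9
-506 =-506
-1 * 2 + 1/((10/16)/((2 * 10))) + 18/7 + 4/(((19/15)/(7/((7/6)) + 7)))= 9792/133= 73.62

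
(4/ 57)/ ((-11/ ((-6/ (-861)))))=-0.00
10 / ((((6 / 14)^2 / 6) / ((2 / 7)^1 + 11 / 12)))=392.78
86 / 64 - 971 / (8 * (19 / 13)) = -49675 / 608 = -81.70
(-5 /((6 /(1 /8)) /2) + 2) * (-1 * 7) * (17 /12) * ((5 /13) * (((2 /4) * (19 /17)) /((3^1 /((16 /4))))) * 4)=-28595 /1404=-20.37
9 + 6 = 15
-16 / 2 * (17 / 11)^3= -39304 / 1331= -29.53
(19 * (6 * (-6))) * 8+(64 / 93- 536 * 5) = -758072 / 93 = -8151.31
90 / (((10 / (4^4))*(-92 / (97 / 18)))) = -3104 / 23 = -134.96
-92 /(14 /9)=-414 /7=-59.14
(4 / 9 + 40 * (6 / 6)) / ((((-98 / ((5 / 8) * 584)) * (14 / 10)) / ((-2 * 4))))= 379600 / 441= 860.77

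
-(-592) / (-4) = -148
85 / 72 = 1.18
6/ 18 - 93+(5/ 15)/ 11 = -1019/ 11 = -92.64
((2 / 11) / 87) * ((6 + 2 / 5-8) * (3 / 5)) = -16 / 7975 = -0.00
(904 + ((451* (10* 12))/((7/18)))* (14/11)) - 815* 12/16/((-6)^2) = 8544337/48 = 178007.02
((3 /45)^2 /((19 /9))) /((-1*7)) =-1 /3325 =-0.00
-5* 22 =-110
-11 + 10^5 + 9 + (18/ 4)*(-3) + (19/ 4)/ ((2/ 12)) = 100013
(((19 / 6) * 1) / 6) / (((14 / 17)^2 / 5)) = 3.89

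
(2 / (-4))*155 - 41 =-237 / 2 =-118.50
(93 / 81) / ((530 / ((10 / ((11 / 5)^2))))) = 775 / 173151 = 0.00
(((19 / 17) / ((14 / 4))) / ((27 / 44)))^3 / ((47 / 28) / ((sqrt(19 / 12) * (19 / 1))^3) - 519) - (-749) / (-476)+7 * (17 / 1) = 451391151103627723027799114881 / 3844041233585843202819919236 - 57259964801661952 * sqrt(57) / 6727072158775225604934858663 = 117.43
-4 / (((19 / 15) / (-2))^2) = -3600 / 361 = -9.97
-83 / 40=-2.08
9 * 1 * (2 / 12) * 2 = 3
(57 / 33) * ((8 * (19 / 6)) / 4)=361 / 33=10.94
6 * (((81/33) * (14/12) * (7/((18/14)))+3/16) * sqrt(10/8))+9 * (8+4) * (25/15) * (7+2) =8331 * sqrt(5)/176+1620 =1725.84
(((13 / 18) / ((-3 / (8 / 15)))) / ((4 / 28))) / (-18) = 182 / 3645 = 0.05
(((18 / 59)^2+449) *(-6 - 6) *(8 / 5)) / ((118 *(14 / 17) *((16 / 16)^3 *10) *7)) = -318911772 / 251589275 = -1.27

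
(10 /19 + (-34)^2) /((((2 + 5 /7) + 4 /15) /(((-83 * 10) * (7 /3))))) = -4468412900 /5947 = -751372.61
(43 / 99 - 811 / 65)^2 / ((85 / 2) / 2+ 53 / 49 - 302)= -1177042727056 / 2269846668375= -0.52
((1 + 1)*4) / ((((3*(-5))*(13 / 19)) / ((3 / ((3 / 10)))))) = -304 / 39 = -7.79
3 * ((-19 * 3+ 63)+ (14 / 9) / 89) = 4820 / 267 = 18.05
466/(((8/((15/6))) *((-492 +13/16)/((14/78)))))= -16310/306501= -0.05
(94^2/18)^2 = 19518724/81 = 240971.90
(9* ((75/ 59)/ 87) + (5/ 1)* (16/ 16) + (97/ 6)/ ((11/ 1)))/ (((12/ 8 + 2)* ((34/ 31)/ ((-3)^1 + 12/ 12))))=-23108857/ 6719097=-3.44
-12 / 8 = -3 / 2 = -1.50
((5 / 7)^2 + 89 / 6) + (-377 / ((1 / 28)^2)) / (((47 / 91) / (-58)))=458642535793 / 13818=33191672.88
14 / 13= 1.08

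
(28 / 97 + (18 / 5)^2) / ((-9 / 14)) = -449792 / 21825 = -20.61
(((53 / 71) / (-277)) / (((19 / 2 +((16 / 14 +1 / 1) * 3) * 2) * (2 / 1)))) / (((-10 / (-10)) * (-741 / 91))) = 0.00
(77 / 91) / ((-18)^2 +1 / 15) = 165 / 63193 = 0.00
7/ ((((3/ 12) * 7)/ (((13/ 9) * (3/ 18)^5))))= 13/ 17496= 0.00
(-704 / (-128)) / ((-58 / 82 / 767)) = -345917 / 58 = -5964.09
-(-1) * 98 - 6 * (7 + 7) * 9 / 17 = 910 / 17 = 53.53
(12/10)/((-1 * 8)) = -3/20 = -0.15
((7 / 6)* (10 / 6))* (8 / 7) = 20 / 9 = 2.22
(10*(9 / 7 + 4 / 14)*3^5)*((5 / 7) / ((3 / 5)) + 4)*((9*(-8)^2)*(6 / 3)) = 1118810880 / 49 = 22832875.10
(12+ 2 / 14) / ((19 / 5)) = 425 / 133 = 3.20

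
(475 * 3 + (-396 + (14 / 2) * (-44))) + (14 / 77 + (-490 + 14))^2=27481997 / 121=227123.94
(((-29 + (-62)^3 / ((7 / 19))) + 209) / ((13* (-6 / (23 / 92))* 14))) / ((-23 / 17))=-19239631 / 175812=-109.43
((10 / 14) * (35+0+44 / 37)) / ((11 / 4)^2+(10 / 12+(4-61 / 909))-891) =-19474416 / 661972661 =-0.03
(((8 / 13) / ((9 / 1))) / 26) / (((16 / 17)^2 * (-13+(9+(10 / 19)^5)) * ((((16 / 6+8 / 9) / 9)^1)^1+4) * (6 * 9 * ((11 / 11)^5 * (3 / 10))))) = -3577963055 / 339766088223744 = -0.00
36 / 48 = 3 / 4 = 0.75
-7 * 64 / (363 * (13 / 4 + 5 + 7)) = -1792 / 22143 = -0.08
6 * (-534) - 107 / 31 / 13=-1291319 / 403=-3204.27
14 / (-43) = -14 / 43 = -0.33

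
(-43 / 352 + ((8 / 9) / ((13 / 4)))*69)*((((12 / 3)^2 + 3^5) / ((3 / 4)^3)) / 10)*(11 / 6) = 13333061 / 6318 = 2110.33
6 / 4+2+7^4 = 4809 / 2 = 2404.50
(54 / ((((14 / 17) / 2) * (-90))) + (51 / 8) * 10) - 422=-50359 / 140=-359.71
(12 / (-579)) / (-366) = 2 / 35319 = 0.00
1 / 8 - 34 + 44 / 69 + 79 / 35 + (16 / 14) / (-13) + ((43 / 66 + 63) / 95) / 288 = -31.07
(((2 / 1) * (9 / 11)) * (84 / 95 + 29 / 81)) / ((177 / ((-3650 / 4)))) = -317185 / 30267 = -10.48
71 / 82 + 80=6631 / 82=80.87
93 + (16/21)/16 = 93.05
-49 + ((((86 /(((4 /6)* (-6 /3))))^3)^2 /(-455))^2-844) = 25043428375346311.90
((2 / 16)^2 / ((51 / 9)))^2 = 9 / 1183744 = 0.00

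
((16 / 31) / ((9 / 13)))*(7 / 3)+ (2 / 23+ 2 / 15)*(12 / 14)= 1299304 / 673785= 1.93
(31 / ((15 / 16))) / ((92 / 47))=5828 / 345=16.89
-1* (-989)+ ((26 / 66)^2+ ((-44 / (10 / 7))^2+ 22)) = 53355424 / 27225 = 1959.80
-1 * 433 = -433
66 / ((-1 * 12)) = -11 / 2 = -5.50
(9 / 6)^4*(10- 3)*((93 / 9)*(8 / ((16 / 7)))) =41013 / 32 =1281.66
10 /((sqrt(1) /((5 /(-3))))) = -50 /3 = -16.67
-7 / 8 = -0.88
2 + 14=16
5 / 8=0.62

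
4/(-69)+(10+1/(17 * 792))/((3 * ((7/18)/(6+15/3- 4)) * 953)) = 81789/16395412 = 0.00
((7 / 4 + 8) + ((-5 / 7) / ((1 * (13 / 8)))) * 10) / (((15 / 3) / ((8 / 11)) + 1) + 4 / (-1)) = 3898 / 2821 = 1.38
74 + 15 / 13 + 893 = 12586 / 13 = 968.15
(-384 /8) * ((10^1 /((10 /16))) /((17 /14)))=-10752 /17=-632.47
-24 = -24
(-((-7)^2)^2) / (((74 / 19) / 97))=-4425043 / 74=-59797.88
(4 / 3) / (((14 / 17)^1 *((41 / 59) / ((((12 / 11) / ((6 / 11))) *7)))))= 4012 / 123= 32.62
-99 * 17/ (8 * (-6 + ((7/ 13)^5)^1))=624886119/ 17687608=35.33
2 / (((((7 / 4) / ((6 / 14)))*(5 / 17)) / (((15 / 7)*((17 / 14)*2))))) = 20808 / 2401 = 8.67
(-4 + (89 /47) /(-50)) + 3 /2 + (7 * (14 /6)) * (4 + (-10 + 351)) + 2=6620493 /1175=5634.46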